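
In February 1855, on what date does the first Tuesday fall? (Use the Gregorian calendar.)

February 1, 1855 is a Thursday.
The first Tuesday is therefore February 6 (5 days later).

February 6, 1855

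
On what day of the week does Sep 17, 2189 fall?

Doomsday rule: the anchor day for the 2100s is Sunday. For year 89: 89÷12 = 7 r 5, and 5÷4 = 1, so 7+5+1 = 13.
Sunday + 13 ≡ Saturday — that's 2189's doomsday.
In September the doomsday date is Sep 5.
Sep 17 is 12 days after Sep 5; 12 mod 7 = 5, so Saturday + 5 = Thursday.

Thursday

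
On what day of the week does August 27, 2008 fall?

Wednesday

January 1, 2008 is a Tuesday.
Jan 1, 2008 → Feb 1, 2008: 31 days (January has 31).
Feb 1, 2008 → Mar 1, 2008: 29 days (February has 29).
Mar 1, 2008 → Apr 1, 2008: 31 days (March has 31).
Apr 1, 2008 → May 1, 2008: 30 days (April has 30).
May 1, 2008 → Jun 1, 2008: 31 days (May has 31).
Jun 1, 2008 → Jul 1, 2008: 30 days (June has 30).
Jul 1, 2008 → Aug 1, 2008: 31 days (July has 31).
Aug 1, 2008 → Aug 27, 2008: 26 days.
Total: 239 days.
239 mod 7 = 1, so Tuesday + 1 = Wednesday.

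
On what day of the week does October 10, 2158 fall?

Doomsday rule: the anchor day for the 2100s is Sunday. For year 58: 58÷12 = 4 r 10, and 10÷4 = 2, so 4+10+2 = 16.
Sunday + 16 ≡ Tuesday — that's 2158's doomsday.
In October the doomsday date is Oct 10.
Oct 10 is the doomsday itself: Tuesday.

Tuesday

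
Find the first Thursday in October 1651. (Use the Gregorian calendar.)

October 1, 1651 is a Sunday.
The first Thursday is therefore October 5 (4 days later).

October 5, 1651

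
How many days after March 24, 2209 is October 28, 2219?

Mar 24, 2209 → Mar 24, 2210: 365 days.
Mar 24, 2210 → Mar 24, 2211: 365 days.
Mar 24, 2211 → Mar 24, 2212: 366 days (Feb 29, 2212 is in that span).
Mar 24, 2212 → Mar 24, 2213: 365 days.
Mar 24, 2213 → Mar 24, 2214: 365 days.
Mar 24, 2214 → Mar 24, 2215: 365 days.
Mar 24, 2215 → Mar 24, 2216: 366 days (Feb 29, 2216 is in that span).
Mar 24, 2216 → Mar 24, 2217: 365 days.
Mar 24, 2217 → Mar 24, 2218: 365 days.
Mar 24, 2218 → Mar 24, 2219: 365 days.
Mar 24, 2219 → Apr 24, 2219: 31 days (March has 31).
Apr 24, 2219 → May 24, 2219: 30 days (April has 30).
May 24, 2219 → Jun 24, 2219: 31 days (May has 31).
Jun 24, 2219 → Jul 24, 2219: 30 days (June has 30).
Jul 24, 2219 → Aug 24, 2219: 31 days (July has 31).
Aug 24, 2219 → Sep 24, 2219: 31 days (August has 31).
Sep 24, 2219 → Oct 24, 2219: 30 days (September has 30).
Oct 24, 2219 → Oct 28, 2219: 4 days.
Total: 3870 days.

3870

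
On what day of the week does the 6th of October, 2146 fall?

Doomsday rule: the anchor day for the 2100s is Sunday. For year 46: 46÷12 = 3 r 10, and 10÷4 = 2, so 3+10+2 = 15.
Sunday + 15 ≡ Monday — that's 2146's doomsday.
In October the doomsday date is Oct 10.
Oct 6 is 4 days before Oct 10; 4 mod 7 = 4, so Monday − 4 = Thursday.

Thursday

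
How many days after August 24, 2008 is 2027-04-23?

6816

Aug 24, 2008 → Aug 24, 2009: 365 days.
Aug 24, 2009 → Aug 24, 2010: 365 days.
Aug 24, 2010 → Aug 24, 2011: 365 days.
Aug 24, 2011 → Aug 24, 2012: 366 days (Feb 29, 2012 is in that span).
Aug 24, 2012 → Aug 24, 2013: 365 days.
Aug 24, 2013 → Aug 24, 2014: 365 days.
Aug 24, 2014 → Aug 24, 2015: 365 days.
Aug 24, 2015 → Aug 24, 2016: 366 days (Feb 29, 2016 is in that span).
Aug 24, 2016 → Aug 24, 2017: 365 days.
Aug 24, 2017 → Aug 24, 2018: 365 days.
Aug 24, 2018 → Aug 24, 2019: 365 days.
Aug 24, 2019 → Aug 24, 2020: 366 days (Feb 29, 2020 is in that span).
Aug 24, 2020 → Aug 24, 2021: 365 days.
Aug 24, 2021 → Aug 24, 2022: 365 days.
Aug 24, 2022 → Aug 24, 2023: 365 days.
Aug 24, 2023 → Aug 24, 2024: 366 days (Feb 29, 2024 is in that span).
Aug 24, 2024 → Aug 24, 2025: 365 days.
Aug 24, 2025 → Aug 24, 2026: 365 days.
Aug 24, 2026 → Sep 24, 2026: 31 days (August has 31).
Sep 24, 2026 → Oct 24, 2026: 30 days (September has 30).
Oct 24, 2026 → Nov 24, 2026: 31 days (October has 31).
Nov 24, 2026 → Dec 24, 2026: 30 days (November has 30).
Dec 24, 2026 → Jan 24, 2027: 31 days (December has 31).
Jan 24, 2027 → Feb 24, 2027: 31 days (January has 31).
Feb 24, 2027 → Mar 24, 2027: 28 days (February has 28).
Mar 24, 2027 → Apr 23, 2027: 30 days.
Total: 6816 days.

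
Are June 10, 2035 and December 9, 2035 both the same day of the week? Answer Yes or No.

From Jun 10, 2035 to Dec 9, 2035 is 182 days.
182 mod 7 = 0, so they are the same weekday.
(Jun 10, 2035 is a Sunday; Dec 9, 2035 is a Sunday.)

Yes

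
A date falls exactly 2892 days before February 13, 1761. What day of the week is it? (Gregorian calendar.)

Feb 13, 1761 is a Friday.
2892 mod 7 = 1, so 2892 days before a Friday is Friday − 1 = Thursday.

Thursday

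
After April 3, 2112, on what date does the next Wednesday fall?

Apr 3, 2112 is a Sunday.
From Sunday to the next Wednesday is 3 days.
Apr 3, 2112 + 3 = Apr 6, 2112.

April 6, 2112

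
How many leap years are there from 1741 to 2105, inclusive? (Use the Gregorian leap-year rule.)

Multiples of 4 in [1741,2105]: 91.
Of those, multiples of 100: 4 (not leap unless ÷400).
Multiples of 400: 1.
Leap years = 91 − 4 + 1 = 88.

88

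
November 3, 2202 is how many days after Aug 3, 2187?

Aug 3, 2187 → Aug 3, 2188: 366 days (Feb 29, 2188 is in that span).
Aug 3, 2188 → Aug 3, 2189: 365 days.
Aug 3, 2189 → Aug 3, 2190: 365 days.
Aug 3, 2190 → Aug 3, 2191: 365 days.
Aug 3, 2191 → Aug 3, 2192: 366 days (Feb 29, 2192 is in that span).
Aug 3, 2192 → Aug 3, 2193: 365 days.
Aug 3, 2193 → Aug 3, 2194: 365 days.
Aug 3, 2194 → Aug 3, 2195: 365 days.
Aug 3, 2195 → Aug 3, 2196: 366 days (Feb 29, 2196 is in that span).
Aug 3, 2196 → Aug 3, 2197: 365 days.
Aug 3, 2197 → Aug 3, 2198: 365 days.
Aug 3, 2198 → Aug 3, 2199: 365 days.
Aug 3, 2199 → Aug 3, 2200: 365 days.
Aug 3, 2200 → Aug 3, 2201: 365 days.
Aug 3, 2201 → Aug 3, 2202: 365 days.
Aug 3, 2202 → Sep 3, 2202: 31 days (August has 31).
Sep 3, 2202 → Oct 3, 2202: 30 days (September has 30).
Oct 3, 2202 → Nov 3, 2202: 31 days.
Total: 5570 days.

5570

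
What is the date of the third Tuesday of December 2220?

December 19, 2220

December 1, 2220 is a Friday.
The first Tuesday is therefore December 5 (4 days later).
The third Tuesday is 5 + 2×7 = December 19.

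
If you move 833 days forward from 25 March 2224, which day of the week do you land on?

Thursday

First find the weekday of Mar 25, 2224. Doomsday rule: the anchor day for the 2200s is Friday. For year 24: 24÷12 = 2 r 0, and 0÷4 = 0, so 2+0+0 = 2.
Friday + 2 ≡ Sunday — that's 2224's doomsday.
In March the doomsday date is Mar 14.
Mar 25 is 11 days after Mar 14; 11 mod 7 = 4, so Sunday + 4 = Thursday.
833 mod 7 = 0, so 833 days after a Thursday is Thursday + 0 = Thursday.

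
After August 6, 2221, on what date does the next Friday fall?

Aug 6, 2221 is a Monday.
From Monday to the next Friday is 4 days.
Aug 6, 2221 + 4 = Aug 10, 2221.

August 10, 2221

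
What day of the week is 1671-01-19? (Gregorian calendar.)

Monday

Doomsday rule: the anchor day for the 1600s is Tuesday. For year 71: 71÷12 = 5 r 11, and 11÷4 = 2, so 5+11+2 = 18.
Tuesday + 18 ≡ Saturday — that's 1671's doomsday.
In January the doomsday date is Jan 3 (1671 is not a leap year).
Jan 19 is 16 days after Jan 3; 16 mod 7 = 2, so Saturday + 2 = Monday.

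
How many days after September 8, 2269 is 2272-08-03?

1060

Sep 8, 2269 → Sep 8, 2270: 365 days.
Sep 8, 2270 → Sep 8, 2271: 365 days.
Sep 8, 2271 → Oct 8, 2271: 30 days (September has 30).
Oct 8, 2271 → Nov 8, 2271: 31 days (October has 31).
Nov 8, 2271 → Dec 8, 2271: 30 days (November has 30).
Dec 8, 2271 → Jan 8, 2272: 31 days (December has 31).
Jan 8, 2272 → Feb 8, 2272: 31 days (January has 31).
Feb 8, 2272 → Mar 8, 2272: 29 days (February has 29).
Mar 8, 2272 → Apr 8, 2272: 31 days (March has 31).
Apr 8, 2272 → May 8, 2272: 30 days (April has 30).
May 8, 2272 → Jun 8, 2272: 31 days (May has 31).
Jun 8, 2272 → Jul 8, 2272: 30 days (June has 30).
Jul 8, 2272 → Aug 3, 2272: 26 days.
Total: 1060 days.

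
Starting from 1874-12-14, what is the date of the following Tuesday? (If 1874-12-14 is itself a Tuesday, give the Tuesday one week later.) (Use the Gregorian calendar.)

Dec 14, 1874 is a Monday.
From Monday to the next Tuesday is 1 day.
Dec 14, 1874 + 1 = Dec 15, 1874.

December 15, 1874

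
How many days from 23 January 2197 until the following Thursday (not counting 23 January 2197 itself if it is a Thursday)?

Jan 23, 2197 is a Monday.
From Monday to the next Thursday is 3 days.

3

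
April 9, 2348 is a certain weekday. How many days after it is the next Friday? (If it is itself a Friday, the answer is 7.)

Apr 9, 2348 is a Friday.
From Friday to the next Friday is 7 days.

7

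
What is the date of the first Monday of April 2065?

April 6, 2065

April 1, 2065 is a Wednesday.
The first Monday is therefore April 6 (5 days later).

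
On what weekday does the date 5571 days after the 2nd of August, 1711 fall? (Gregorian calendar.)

First find the weekday of Aug 2, 1711. Doomsday rule: the anchor day for the 1700s is Sunday. For year 11: 11÷12 = 0 r 11, and 11÷4 = 2, so 0+11+2 = 13.
Sunday + 13 ≡ Saturday — that's 1711's doomsday.
In August the doomsday date is Aug 8.
Aug 2 is 6 days before Aug 8; 6 mod 7 = 6, so Saturday − 6 = Sunday.
5571 mod 7 = 6, so 5571 days after a Sunday is Sunday + 6 = Saturday.

Saturday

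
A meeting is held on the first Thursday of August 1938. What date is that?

August 1, 1938 is a Monday.
The first Thursday is therefore August 4 (3 days later).

August 4, 1938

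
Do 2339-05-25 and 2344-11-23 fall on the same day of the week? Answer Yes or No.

Yes

From May 25, 2339 to Nov 23, 2344 is 2009 days.
2009 mod 7 = 0, so they are the same weekday.
(May 25, 2339 is a Thursday; Nov 23, 2344 is a Thursday.)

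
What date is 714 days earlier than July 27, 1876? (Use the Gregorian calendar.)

−366 (one year; includes Feb 29, 1876) → Jul 27, 1875 (348 left).
−27 → Jun 30, 1875 (end of Jun, 30 days; 321 left).
−30 → May 31, 1875 (end of May, 31 days; 291 left).
−31 → Apr 30, 1875 (end of Apr, 30 days; 260 left).
−30 → Mar 31, 1875 (end of Mar, 31 days; 230 left).
−31 → Feb 28, 1875 (end of Feb, 28 days; 199 left).
−28 → Jan 31, 1875 (end of Jan, 31 days; 171 left).
−31 → Dec 31, 1874 (end of Dec, 31 days; 140 left).
−31 → Nov 30, 1874 (end of Nov, 30 days; 109 left).
−30 → Oct 31, 1874 (end of Oct, 31 days; 79 left).
−31 → Sep 30, 1874 (end of Sep, 30 days; 48 left).
−30 → Aug 31, 1874 (end of Aug, 31 days; 18 left).
−18 → Aug 13, 1874.

August 13, 1874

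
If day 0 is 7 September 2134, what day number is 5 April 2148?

4959

Sep 7, 2134 → Sep 7, 2135: 365 days.
Sep 7, 2135 → Sep 7, 2136: 366 days (Feb 29, 2136 is in that span).
Sep 7, 2136 → Sep 7, 2137: 365 days.
Sep 7, 2137 → Sep 7, 2138: 365 days.
Sep 7, 2138 → Sep 7, 2139: 365 days.
Sep 7, 2139 → Sep 7, 2140: 366 days (Feb 29, 2140 is in that span).
Sep 7, 2140 → Sep 7, 2141: 365 days.
Sep 7, 2141 → Sep 7, 2142: 365 days.
Sep 7, 2142 → Sep 7, 2143: 365 days.
Sep 7, 2143 → Sep 7, 2144: 366 days (Feb 29, 2144 is in that span).
Sep 7, 2144 → Sep 7, 2145: 365 days.
Sep 7, 2145 → Sep 7, 2146: 365 days.
Sep 7, 2146 → Sep 7, 2147: 365 days.
Sep 7, 2147 → Oct 7, 2147: 30 days (September has 30).
Oct 7, 2147 → Nov 7, 2147: 31 days (October has 31).
Nov 7, 2147 → Dec 7, 2147: 30 days (November has 30).
Dec 7, 2147 → Jan 7, 2148: 31 days (December has 31).
Jan 7, 2148 → Feb 7, 2148: 31 days (January has 31).
Feb 7, 2148 → Mar 7, 2148: 29 days (February has 29).
Mar 7, 2148 → Apr 5, 2148: 29 days.
Total: 4959 days.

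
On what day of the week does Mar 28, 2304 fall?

Monday

Doomsday rule: the anchor day for the 2300s is Wednesday. For year 04: 4÷12 = 0 r 4, and 4÷4 = 1, so 0+4+1 = 5.
Wednesday + 5 ≡ Monday — that's 2304's doomsday.
In March the doomsday date is Mar 14.
Mar 28 is 14 days after Mar 14; 14 mod 7 = 0, so Monday + 0 = Monday.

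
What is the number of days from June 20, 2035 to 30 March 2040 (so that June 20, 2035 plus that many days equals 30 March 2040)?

Jun 20, 2035 → Jun 20, 2036: 366 days (Feb 29, 2036 is in that span).
Jun 20, 2036 → Jun 20, 2037: 365 days.
Jun 20, 2037 → Jun 20, 2038: 365 days.
Jun 20, 2038 → Jun 20, 2039: 365 days.
Jun 20, 2039 → Jul 20, 2039: 30 days (June has 30).
Jul 20, 2039 → Aug 20, 2039: 31 days (July has 31).
Aug 20, 2039 → Sep 20, 2039: 31 days (August has 31).
Sep 20, 2039 → Oct 20, 2039: 30 days (September has 30).
Oct 20, 2039 → Nov 20, 2039: 31 days (October has 31).
Nov 20, 2039 → Dec 20, 2039: 30 days (November has 30).
Dec 20, 2039 → Jan 20, 2040: 31 days (December has 31).
Jan 20, 2040 → Feb 20, 2040: 31 days (January has 31).
Feb 20, 2040 → Mar 20, 2040: 29 days (February has 29).
Mar 20, 2040 → Mar 30, 2040: 10 days.
Total: 1745 days.

1745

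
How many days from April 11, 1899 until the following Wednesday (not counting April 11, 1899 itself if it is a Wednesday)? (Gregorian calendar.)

1

Apr 11, 1899 is a Tuesday.
From Tuesday to the next Wednesday is 1 day.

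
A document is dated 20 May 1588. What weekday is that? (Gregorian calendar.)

Friday

Doomsday rule: the anchor day for the 1500s is Wednesday. For year 88: 88÷12 = 7 r 4, and 4÷4 = 1, so 7+4+1 = 12.
Wednesday + 12 ≡ Monday — that's 1588's doomsday.
In May the doomsday date is May 9.
May 20 is 11 days after May 9; 11 mod 7 = 4, so Monday + 4 = Friday.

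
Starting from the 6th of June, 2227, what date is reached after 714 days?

+366 (one year; includes Feb 29, 2228) → Jun 6, 2228 (348 left).
Jun has 30 days: +25 → Jul 1, 2228 (323 left).
Jul has 31 days: +31 → Aug 1, 2228 (292 left).
Aug has 31 days: +31 → Sep 1, 2228 (261 left).
Sep has 30 days: +30 → Oct 1, 2228 (231 left).
Oct has 31 days: +31 → Nov 1, 2228 (200 left).
Nov has 30 days: +30 → Dec 1, 2228 (170 left).
Dec has 31 days: +31 → Jan 1, 2229 (139 left).
Jan has 31 days: +31 → Feb 1, 2229 (108 left).
Feb has 28 days: +28 → Mar 1, 2229 (80 left).
Mar has 31 days: +31 → Apr 1, 2229 (49 left).
Apr has 30 days: +30 → May 1, 2229 (19 left).
+19 → May 20, 2229.

May 20, 2229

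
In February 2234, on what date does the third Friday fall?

February 1, 2234 is a Saturday.
The first Friday is therefore February 7 (6 days later).
The third Friday is 7 + 2×7 = February 21.

February 21, 2234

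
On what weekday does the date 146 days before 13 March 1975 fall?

Friday

First find the weekday of Mar 13, 1975. Doomsday rule: the anchor day for the 1900s is Wednesday. For year 75: 75÷12 = 6 r 3, and 3÷4 = 0, so 6+3+0 = 9.
Wednesday + 9 ≡ Friday — that's 1975's doomsday.
In March the doomsday date is Mar 14.
Mar 13 is 1 day before Mar 14; 1 mod 7 = 1, so Friday − 1 = Thursday.
146 mod 7 = 6, so 146 days before a Thursday is Thursday − 6 = Friday.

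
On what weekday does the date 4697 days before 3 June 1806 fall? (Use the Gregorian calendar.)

Tuesday

First find the weekday of Jun 3, 1806. Doomsday rule: the anchor day for the 1800s is Friday. For year 06: 6÷12 = 0 r 6, and 6÷4 = 1, so 0+6+1 = 7.
Friday + 7 ≡ Friday — that's 1806's doomsday.
In June the doomsday date is Jun 6.
Jun 3 is 3 days before Jun 6; 3 mod 7 = 3, so Friday − 3 = Tuesday.
4697 mod 7 = 0, so 4697 days before a Tuesday is Tuesday − 0 = Tuesday.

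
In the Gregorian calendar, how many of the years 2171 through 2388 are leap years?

53

Multiples of 4 in [2171,2388]: 55.
Of those, multiples of 100: 2 (not leap unless ÷400).
Multiples of 400: 0.
Leap years = 55 − 2 + 0 = 53.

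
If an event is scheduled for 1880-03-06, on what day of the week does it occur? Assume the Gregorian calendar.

Doomsday rule: the anchor day for the 1800s is Friday. For year 80: 80÷12 = 6 r 8, and 8÷4 = 2, so 6+8+2 = 16.
Friday + 16 ≡ Sunday — that's 1880's doomsday.
In March the doomsday date is Mar 14.
Mar 6 is 8 days before Mar 14; 8 mod 7 = 1, so Sunday − 1 = Saturday.

Saturday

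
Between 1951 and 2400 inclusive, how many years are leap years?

Multiples of 4 in [1951,2400]: 113.
Of those, multiples of 100: 5 (not leap unless ÷400).
Multiples of 400: 2.
Leap years = 113 − 5 + 2 = 110.

110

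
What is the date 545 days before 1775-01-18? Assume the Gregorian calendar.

July 22, 1773

−365 (one year) → Jan 18, 1774 (180 left).
−18 → Dec 31, 1773 (end of Dec, 31 days; 162 left).
−31 → Nov 30, 1773 (end of Nov, 30 days; 131 left).
−30 → Oct 31, 1773 (end of Oct, 31 days; 101 left).
−31 → Sep 30, 1773 (end of Sep, 30 days; 70 left).
−30 → Aug 31, 1773 (end of Aug, 31 days; 40 left).
−31 → Jul 31, 1773 (end of Jul, 31 days; 9 left).
−9 → Jul 22, 1773.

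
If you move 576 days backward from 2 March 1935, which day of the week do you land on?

First find the weekday of Mar 2, 1935. Doomsday rule: the anchor day for the 1900s is Wednesday. For year 35: 35÷12 = 2 r 11, and 11÷4 = 2, so 2+11+2 = 15.
Wednesday + 15 ≡ Thursday — that's 1935's doomsday.
In March the doomsday date is Mar 14.
Mar 2 is 12 days before Mar 14; 12 mod 7 = 5, so Thursday − 5 = Saturday.
576 mod 7 = 2, so 576 days before a Saturday is Saturday − 2 = Thursday.

Thursday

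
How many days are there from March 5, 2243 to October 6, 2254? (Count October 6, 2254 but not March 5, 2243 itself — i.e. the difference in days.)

4233

Mar 5, 2243 → Mar 5, 2244: 366 days (Feb 29, 2244 is in that span).
Mar 5, 2244 → Mar 5, 2245: 365 days.
Mar 5, 2245 → Mar 5, 2246: 365 days.
Mar 5, 2246 → Mar 5, 2247: 365 days.
Mar 5, 2247 → Mar 5, 2248: 366 days (Feb 29, 2248 is in that span).
Mar 5, 2248 → Mar 5, 2249: 365 days.
Mar 5, 2249 → Mar 5, 2250: 365 days.
Mar 5, 2250 → Mar 5, 2251: 365 days.
Mar 5, 2251 → Mar 5, 2252: 366 days (Feb 29, 2252 is in that span).
Mar 5, 2252 → Mar 5, 2253: 365 days.
Mar 5, 2253 → Mar 5, 2254: 365 days.
Mar 5, 2254 → Apr 5, 2254: 31 days (March has 31).
Apr 5, 2254 → May 5, 2254: 30 days (April has 30).
May 5, 2254 → Jun 5, 2254: 31 days (May has 31).
Jun 5, 2254 → Jul 5, 2254: 30 days (June has 30).
Jul 5, 2254 → Aug 5, 2254: 31 days (July has 31).
Aug 5, 2254 → Sep 5, 2254: 31 days (August has 31).
Sep 5, 2254 → Oct 5, 2254: 30 days (September has 30).
Oct 5, 2254 → Oct 6, 2254: 1 days.
Total: 4233 days.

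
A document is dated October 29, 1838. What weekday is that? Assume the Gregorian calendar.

Monday

Doomsday rule: the anchor day for the 1800s is Friday. For year 38: 38÷12 = 3 r 2, and 2÷4 = 0, so 3+2+0 = 5.
Friday + 5 ≡ Wednesday — that's 1838's doomsday.
In October the doomsday date is Oct 10.
Oct 29 is 19 days after Oct 10; 19 mod 7 = 5, so Wednesday + 5 = Monday.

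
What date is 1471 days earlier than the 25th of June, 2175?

June 15, 2171

−365 (one year) → Jun 25, 2174 (1106 left).
−365 (one year) → Jun 25, 2173 (741 left).
−365 (one year) → Jun 25, 2172 (376 left).
−25 → May 31, 2172 (end of May, 31 days; 351 left).
−31 → Apr 30, 2172 (end of Apr, 30 days; 320 left).
−30 → Mar 31, 2172 (end of Mar, 31 days; 290 left).
−31 → Feb 29, 2172 (end of Feb, 29 days; 259 left).
−29 → Jan 31, 2172 (end of Jan, 31 days; 230 left).
−31 → Dec 31, 2171 (end of Dec, 31 days; 199 left).
−31 → Nov 30, 2171 (end of Nov, 30 days; 168 left).
−30 → Oct 31, 2171 (end of Oct, 31 days; 138 left).
−31 → Sep 30, 2171 (end of Sep, 30 days; 107 left).
−30 → Aug 31, 2171 (end of Aug, 31 days; 77 left).
−31 → Jul 31, 2171 (end of Jul, 31 days; 46 left).
−31 → Jun 30, 2171 (end of Jun, 30 days; 15 left).
−15 → Jun 15, 2171.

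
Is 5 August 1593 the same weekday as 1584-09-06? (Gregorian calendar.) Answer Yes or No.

From Sep 6, 1584 to Aug 5, 1593 is 3255 days.
3255 mod 7 = 0, so they are the same weekday.
(Sep 6, 1584 is a Thursday; Aug 5, 1593 is a Thursday.)

Yes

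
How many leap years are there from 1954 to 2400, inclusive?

109

Multiples of 4 in [1954,2400]: 112.
Of those, multiples of 100: 5 (not leap unless ÷400).
Multiples of 400: 2.
Leap years = 112 − 5 + 2 = 109.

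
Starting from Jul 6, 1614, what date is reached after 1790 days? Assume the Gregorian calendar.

+365 (one year) → Jul 6, 1615 (1425 left).
+366 (one year; includes Feb 29, 1616) → Jul 6, 1616 (1059 left).
+365 (one year) → Jul 6, 1617 (694 left).
+365 (one year) → Jul 6, 1618 (329 left).
Jul has 31 days: +26 → Aug 1, 1618 (303 left).
Aug has 31 days: +31 → Sep 1, 1618 (272 left).
Sep has 30 days: +30 → Oct 1, 1618 (242 left).
Oct has 31 days: +31 → Nov 1, 1618 (211 left).
Nov has 30 days: +30 → Dec 1, 1618 (181 left).
Dec has 31 days: +31 → Jan 1, 1619 (150 left).
Jan has 31 days: +31 → Feb 1, 1619 (119 left).
Feb has 28 days: +28 → Mar 1, 1619 (91 left).
Mar has 31 days: +31 → Apr 1, 1619 (60 left).
Apr has 30 days: +30 → May 1, 1619 (30 left).
+30 → May 31, 1619.

May 31, 1619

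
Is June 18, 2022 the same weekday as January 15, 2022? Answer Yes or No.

Yes

From Jan 15, 2022 to Jun 18, 2022 is 154 days.
154 mod 7 = 0, so they are the same weekday.
(Jan 15, 2022 is a Saturday; Jun 18, 2022 is a Saturday.)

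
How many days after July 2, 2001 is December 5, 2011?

3808

Jul 2, 2001 → Jul 2, 2002: 365 days.
Jul 2, 2002 → Jul 2, 2003: 365 days.
Jul 2, 2003 → Jul 2, 2004: 366 days (Feb 29, 2004 is in that span).
Jul 2, 2004 → Jul 2, 2005: 365 days.
Jul 2, 2005 → Jul 2, 2006: 365 days.
Jul 2, 2006 → Jul 2, 2007: 365 days.
Jul 2, 2007 → Jul 2, 2008: 366 days (Feb 29, 2008 is in that span).
Jul 2, 2008 → Jul 2, 2009: 365 days.
Jul 2, 2009 → Jul 2, 2010: 365 days.
Jul 2, 2010 → Jul 2, 2011: 365 days.
Jul 2, 2011 → Aug 2, 2011: 31 days (July has 31).
Aug 2, 2011 → Sep 2, 2011: 31 days (August has 31).
Sep 2, 2011 → Oct 2, 2011: 30 days (September has 30).
Oct 2, 2011 → Nov 2, 2011: 31 days (October has 31).
Nov 2, 2011 → Dec 2, 2011: 30 days (November has 30).
Dec 2, 2011 → Dec 5, 2011: 3 days.
Total: 3808 days.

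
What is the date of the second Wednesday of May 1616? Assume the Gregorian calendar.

May 11, 1616

May 1, 1616 is a Sunday.
The first Wednesday is therefore May 4 (3 days later).
The second Wednesday is 4 + 1×7 = May 11.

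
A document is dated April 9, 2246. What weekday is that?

Doomsday rule: the anchor day for the 2200s is Friday. For year 46: 46÷12 = 3 r 10, and 10÷4 = 2, so 3+10+2 = 15.
Friday + 15 ≡ Saturday — that's 2246's doomsday.
In April the doomsday date is Apr 4.
Apr 9 is 5 days after Apr 4; 5 mod 7 = 5, so Saturday + 5 = Thursday.

Thursday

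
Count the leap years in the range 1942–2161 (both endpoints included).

54

Multiples of 4 in [1942,2161]: 55.
Of those, multiples of 100: 2 (not leap unless ÷400).
Multiples of 400: 1.
Leap years = 55 − 2 + 1 = 54.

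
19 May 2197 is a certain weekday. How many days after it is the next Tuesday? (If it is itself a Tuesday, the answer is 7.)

4

May 19, 2197 is a Friday.
From Friday to the next Tuesday is 4 days.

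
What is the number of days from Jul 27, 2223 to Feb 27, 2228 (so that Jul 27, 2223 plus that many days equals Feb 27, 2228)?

1676

Jul 27, 2223 → Jul 27, 2224: 366 days (Feb 29, 2224 is in that span).
Jul 27, 2224 → Jul 27, 2225: 365 days.
Jul 27, 2225 → Jul 27, 2226: 365 days.
Jul 27, 2226 → Jul 27, 2227: 365 days.
Jul 27, 2227 → Aug 27, 2227: 31 days (July has 31).
Aug 27, 2227 → Sep 27, 2227: 31 days (August has 31).
Sep 27, 2227 → Oct 27, 2227: 30 days (September has 30).
Oct 27, 2227 → Nov 27, 2227: 31 days (October has 31).
Nov 27, 2227 → Dec 27, 2227: 30 days (November has 30).
Dec 27, 2227 → Jan 27, 2228: 31 days (December has 31).
Jan 27, 2228 → Feb 27, 2228: 31 days.
Total: 1676 days.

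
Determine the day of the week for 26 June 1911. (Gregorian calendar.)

Doomsday rule: the anchor day for the 1900s is Wednesday. For year 11: 11÷12 = 0 r 11, and 11÷4 = 2, so 0+11+2 = 13.
Wednesday + 13 ≡ Tuesday — that's 1911's doomsday.
In June the doomsday date is Jun 6.
Jun 26 is 20 days after Jun 6; 20 mod 7 = 6, so Tuesday + 6 = Monday.

Monday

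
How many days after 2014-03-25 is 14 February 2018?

1422

Mar 25, 2014 → Mar 25, 2015: 365 days.
Mar 25, 2015 → Mar 25, 2016: 366 days (Feb 29, 2016 is in that span).
Mar 25, 2016 → Mar 25, 2017: 365 days.
Mar 25, 2017 → Apr 25, 2017: 31 days (March has 31).
Apr 25, 2017 → May 25, 2017: 30 days (April has 30).
May 25, 2017 → Jun 25, 2017: 31 days (May has 31).
Jun 25, 2017 → Jul 25, 2017: 30 days (June has 30).
Jul 25, 2017 → Aug 25, 2017: 31 days (July has 31).
Aug 25, 2017 → Sep 25, 2017: 31 days (August has 31).
Sep 25, 2017 → Oct 25, 2017: 30 days (September has 30).
Oct 25, 2017 → Nov 25, 2017: 31 days (October has 31).
Nov 25, 2017 → Dec 25, 2017: 30 days (November has 30).
Dec 25, 2017 → Jan 25, 2018: 31 days (December has 31).
Jan 25, 2018 → Feb 14, 2018: 20 days.
Total: 1422 days.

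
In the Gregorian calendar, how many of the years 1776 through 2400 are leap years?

152

Multiples of 4 in [1776,2400]: 157.
Of those, multiples of 100: 7 (not leap unless ÷400).
Multiples of 400: 2.
Leap years = 157 − 7 + 2 = 152.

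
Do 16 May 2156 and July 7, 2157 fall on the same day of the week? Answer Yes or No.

From May 16, 2156 to Jul 7, 2157 is 417 days.
417 mod 7 = 4, so they are different weekdays.
(May 16, 2156 is a Sunday; Jul 7, 2157 is a Thursday.)

No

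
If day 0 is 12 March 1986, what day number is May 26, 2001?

Mar 12, 1986 → Mar 12, 1987: 365 days.
Mar 12, 1987 → Mar 12, 1988: 366 days (Feb 29, 1988 is in that span).
Mar 12, 1988 → Mar 12, 1989: 365 days.
Mar 12, 1989 → Mar 12, 1990: 365 days.
Mar 12, 1990 → Mar 12, 1991: 365 days.
Mar 12, 1991 → Mar 12, 1992: 366 days (Feb 29, 1992 is in that span).
Mar 12, 1992 → Mar 12, 1993: 365 days.
Mar 12, 1993 → Mar 12, 1994: 365 days.
Mar 12, 1994 → Mar 12, 1995: 365 days.
Mar 12, 1995 → Mar 12, 1996: 366 days (Feb 29, 1996 is in that span).
Mar 12, 1996 → Mar 12, 1997: 365 days.
Mar 12, 1997 → Mar 12, 1998: 365 days.
Mar 12, 1998 → Mar 12, 1999: 365 days.
Mar 12, 1999 → Mar 12, 2000: 366 days (Feb 29, 2000 is in that span).
Mar 12, 2000 → Mar 12, 2001: 365 days.
Mar 12, 2001 → Apr 12, 2001: 31 days (March has 31).
Apr 12, 2001 → May 12, 2001: 30 days (April has 30).
May 12, 2001 → May 26, 2001: 14 days.
Total: 5554 days.

5554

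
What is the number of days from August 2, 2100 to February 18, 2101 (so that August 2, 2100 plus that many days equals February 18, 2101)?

200

Aug 2, 2100 → Sep 2, 2100: 31 days (August has 31).
Sep 2, 2100 → Oct 2, 2100: 30 days (September has 30).
Oct 2, 2100 → Nov 2, 2100: 31 days (October has 31).
Nov 2, 2100 → Dec 2, 2100: 30 days (November has 30).
Dec 2, 2100 → Jan 2, 2101: 31 days (December has 31).
Jan 2, 2101 → Feb 2, 2101: 31 days (January has 31).
Feb 2, 2101 → Feb 18, 2101: 16 days.
Total: 200 days.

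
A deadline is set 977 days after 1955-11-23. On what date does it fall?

+366 (one year; includes Feb 29, 1956) → Nov 23, 1956 (611 left).
+365 (one year) → Nov 23, 1957 (246 left).
Nov has 30 days: +8 → Dec 1, 1957 (238 left).
Dec has 31 days: +31 → Jan 1, 1958 (207 left).
Jan has 31 days: +31 → Feb 1, 1958 (176 left).
Feb has 28 days: +28 → Mar 1, 1958 (148 left).
Mar has 31 days: +31 → Apr 1, 1958 (117 left).
Apr has 30 days: +30 → May 1, 1958 (87 left).
May has 31 days: +31 → Jun 1, 1958 (56 left).
Jun has 30 days: +30 → Jul 1, 1958 (26 left).
+26 → Jul 27, 1958.

July 27, 1958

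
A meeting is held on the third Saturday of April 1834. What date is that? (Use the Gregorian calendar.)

April 1, 1834 is a Tuesday.
The first Saturday is therefore April 5 (4 days later).
The third Saturday is 5 + 2×7 = April 19.

April 19, 1834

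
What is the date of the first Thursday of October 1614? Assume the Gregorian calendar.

October 2, 1614

October 1, 1614 is a Wednesday.
The first Thursday is therefore October 2 (1 days later).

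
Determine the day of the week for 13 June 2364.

Saturday

Doomsday rule: the anchor day for the 2300s is Wednesday. For year 64: 64÷12 = 5 r 4, and 4÷4 = 1, so 5+4+1 = 10.
Wednesday + 10 ≡ Saturday — that's 2364's doomsday.
In June the doomsday date is Jun 6.
Jun 13 is 7 days after Jun 6; 7 mod 7 = 0, so Saturday + 0 = Saturday.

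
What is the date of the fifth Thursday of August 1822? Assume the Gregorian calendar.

August 1, 1822 is a Thursday.
The first Thursday is therefore August 1 (same day).
The fifth Thursday is 1 + 4×7 = August 29.

August 29, 1822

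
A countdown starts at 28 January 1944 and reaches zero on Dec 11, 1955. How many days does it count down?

Jan 28, 1944 → Jan 28, 1945: 366 days (Feb 29, 1944 is in that span).
Jan 28, 1945 → Jan 28, 1946: 365 days.
Jan 28, 1946 → Jan 28, 1947: 365 days.
Jan 28, 1947 → Jan 28, 1948: 365 days.
Jan 28, 1948 → Jan 28, 1949: 366 days (Feb 29, 1948 is in that span).
Jan 28, 1949 → Jan 28, 1950: 365 days.
Jan 28, 1950 → Jan 28, 1951: 365 days.
Jan 28, 1951 → Jan 28, 1952: 365 days.
Jan 28, 1952 → Jan 28, 1953: 366 days (Feb 29, 1952 is in that span).
Jan 28, 1953 → Jan 28, 1954: 365 days.
Jan 28, 1954 → Jan 28, 1955: 365 days.
Jan 28, 1955 → Feb 28, 1955: 31 days (January has 31).
Feb 28, 1955 → Mar 28, 1955: 28 days (February has 28).
Mar 28, 1955 → Apr 28, 1955: 31 days (March has 31).
Apr 28, 1955 → May 28, 1955: 30 days (April has 30).
May 28, 1955 → Jun 28, 1955: 31 days (May has 31).
Jun 28, 1955 → Jul 28, 1955: 30 days (June has 30).
Jul 28, 1955 → Aug 28, 1955: 31 days (July has 31).
Aug 28, 1955 → Sep 28, 1955: 31 days (August has 31).
Sep 28, 1955 → Oct 28, 1955: 30 days (September has 30).
Oct 28, 1955 → Nov 28, 1955: 31 days (October has 31).
Nov 28, 1955 → Dec 11, 1955: 13 days.
Total: 4335 days.

4335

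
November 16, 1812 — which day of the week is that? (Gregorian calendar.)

Monday

Doomsday rule: the anchor day for the 1800s is Friday. For year 12: 12÷12 = 1 r 0, and 0÷4 = 0, so 1+0+0 = 1.
Friday + 1 ≡ Saturday — that's 1812's doomsday.
In November the doomsday date is Nov 7.
Nov 16 is 9 days after Nov 7; 9 mod 7 = 2, so Saturday + 2 = Monday.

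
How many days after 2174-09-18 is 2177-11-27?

Sep 18, 2174 → Sep 18, 2175: 365 days.
Sep 18, 2175 → Sep 18, 2176: 366 days (Feb 29, 2176 is in that span).
Sep 18, 2176 → Sep 18, 2177: 365 days.
Sep 18, 2177 → Oct 18, 2177: 30 days (September has 30).
Oct 18, 2177 → Nov 18, 2177: 31 days (October has 31).
Nov 18, 2177 → Nov 27, 2177: 9 days.
Total: 1166 days.

1166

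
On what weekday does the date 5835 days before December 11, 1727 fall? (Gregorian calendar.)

Sunday

Dec 11, 1727 is a Thursday.
5835 mod 7 = 4, so 5835 days before a Thursday is Thursday − 4 = Sunday.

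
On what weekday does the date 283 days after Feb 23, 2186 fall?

Sunday

First find the weekday of Feb 23, 2186. Doomsday rule: the anchor day for the 2100s is Sunday. For year 86: 86÷12 = 7 r 2, and 2÷4 = 0, so 7+2+0 = 9.
Sunday + 9 ≡ Tuesday — that's 2186's doomsday.
In February the doomsday date is Feb 28 (2186 is not a leap year).
Feb 23 is 5 days before Feb 28; 5 mod 7 = 5, so Tuesday − 5 = Thursday.
283 mod 7 = 3, so 283 days after a Thursday is Thursday + 3 = Sunday.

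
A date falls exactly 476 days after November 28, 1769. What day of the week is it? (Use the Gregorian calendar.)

Nov 28, 1769 is a Tuesday.
476 mod 7 = 0, so 476 days after a Tuesday is Tuesday + 0 = Tuesday.

Tuesday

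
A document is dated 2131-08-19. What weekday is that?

Doomsday rule: the anchor day for the 2100s is Sunday. For year 31: 31÷12 = 2 r 7, and 7÷4 = 1, so 2+7+1 = 10.
Sunday + 10 ≡ Wednesday — that's 2131's doomsday.
In August the doomsday date is Aug 8.
Aug 19 is 11 days after Aug 8; 11 mod 7 = 4, so Wednesday + 4 = Sunday.

Sunday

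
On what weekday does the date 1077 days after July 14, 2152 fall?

Jul 14, 2152 is a Friday.
1077 mod 7 = 6, so 1077 days after a Friday is Friday + 6 = Thursday.

Thursday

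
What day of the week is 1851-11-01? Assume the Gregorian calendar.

Saturday

Doomsday rule: the anchor day for the 1800s is Friday. For year 51: 51÷12 = 4 r 3, and 3÷4 = 0, so 4+3+0 = 7.
Friday + 7 ≡ Friday — that's 1851's doomsday.
In November the doomsday date is Nov 7.
Nov 1 is 6 days before Nov 7; 6 mod 7 = 6, so Friday − 6 = Saturday.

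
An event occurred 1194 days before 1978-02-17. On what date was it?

November 11, 1974

−365 (one year) → Feb 17, 1977 (829 left).
−366 (one year; includes Feb 29, 1976) → Feb 17, 1976 (463 left).
−365 (one year) → Feb 17, 1975 (98 left).
−17 → Jan 31, 1975 (end of Jan, 31 days; 81 left).
−31 → Dec 31, 1974 (end of Dec, 31 days; 50 left).
−31 → Nov 30, 1974 (end of Nov, 30 days; 19 left).
−19 → Nov 11, 1974.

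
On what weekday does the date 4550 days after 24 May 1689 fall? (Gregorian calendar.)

May 24, 1689 is a Tuesday.
4550 mod 7 = 0, so 4550 days after a Tuesday is Tuesday + 0 = Tuesday.

Tuesday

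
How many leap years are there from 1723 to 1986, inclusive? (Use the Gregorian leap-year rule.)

Multiples of 4 in [1723,1986]: 66.
Of those, multiples of 100: 2 (not leap unless ÷400).
Multiples of 400: 0.
Leap years = 66 − 2 + 0 = 64.

64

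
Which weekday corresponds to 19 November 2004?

January 1, 2004 is a Thursday.
Jan 1, 2004 → Feb 1, 2004: 31 days (January has 31).
Feb 1, 2004 → Mar 1, 2004: 29 days (February has 29).
Mar 1, 2004 → Apr 1, 2004: 31 days (March has 31).
Apr 1, 2004 → May 1, 2004: 30 days (April has 30).
May 1, 2004 → Jun 1, 2004: 31 days (May has 31).
Jun 1, 2004 → Jul 1, 2004: 30 days (June has 30).
Jul 1, 2004 → Aug 1, 2004: 31 days (July has 31).
Aug 1, 2004 → Sep 1, 2004: 31 days (August has 31).
Sep 1, 2004 → Oct 1, 2004: 30 days (September has 30).
Oct 1, 2004 → Nov 1, 2004: 31 days (October has 31).
Nov 1, 2004 → Nov 19, 2004: 18 days.
Total: 323 days.
323 mod 7 = 1, so Thursday + 1 = Friday.

Friday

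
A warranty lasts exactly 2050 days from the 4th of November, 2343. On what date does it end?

June 15, 2349

+366 (one year; includes Feb 29, 2344) → Nov 4, 2344 (1684 left).
+365 (one year) → Nov 4, 2345 (1319 left).
+365 (one year) → Nov 4, 2346 (954 left).
+365 (one year) → Nov 4, 2347 (589 left).
+366 (one year; includes Feb 29, 2348) → Nov 4, 2348 (223 left).
Nov has 30 days: +27 → Dec 1, 2348 (196 left).
Dec has 31 days: +31 → Jan 1, 2349 (165 left).
Jan has 31 days: +31 → Feb 1, 2349 (134 left).
Feb has 28 days: +28 → Mar 1, 2349 (106 left).
Mar has 31 days: +31 → Apr 1, 2349 (75 left).
Apr has 30 days: +30 → May 1, 2349 (45 left).
May has 31 days: +31 → Jun 1, 2349 (14 left).
+14 → Jun 15, 2349.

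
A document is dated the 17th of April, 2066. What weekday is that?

Doomsday rule: the anchor day for the 2000s is Tuesday. For year 66: 66÷12 = 5 r 6, and 6÷4 = 1, so 5+6+1 = 12.
Tuesday + 12 ≡ Sunday — that's 2066's doomsday.
In April the doomsday date is Apr 4.
Apr 17 is 13 days after Apr 4; 13 mod 7 = 6, so Sunday + 6 = Saturday.

Saturday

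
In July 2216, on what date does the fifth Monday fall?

July 29, 2216

July 1, 2216 is a Monday.
The first Monday is therefore July 1 (same day).
The fifth Monday is 1 + 4×7 = July 29.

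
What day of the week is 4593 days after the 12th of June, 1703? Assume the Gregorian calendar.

Jun 12, 1703 is a Tuesday.
4593 mod 7 = 1, so 4593 days after a Tuesday is Tuesday + 1 = Wednesday.

Wednesday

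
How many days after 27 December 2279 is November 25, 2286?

2525

Dec 27, 2279 → Dec 27, 2280: 366 days (Feb 29, 2280 is in that span).
Dec 27, 2280 → Dec 27, 2281: 365 days.
Dec 27, 2281 → Dec 27, 2282: 365 days.
Dec 27, 2282 → Dec 27, 2283: 365 days.
Dec 27, 2283 → Dec 27, 2284: 366 days (Feb 29, 2284 is in that span).
Dec 27, 2284 → Dec 27, 2285: 365 days.
Dec 27, 2285 → Jan 27, 2286: 31 days (December has 31).
Jan 27, 2286 → Feb 27, 2286: 31 days (January has 31).
Feb 27, 2286 → Mar 27, 2286: 28 days (February has 28).
Mar 27, 2286 → Apr 27, 2286: 31 days (March has 31).
Apr 27, 2286 → May 27, 2286: 30 days (April has 30).
May 27, 2286 → Jun 27, 2286: 31 days (May has 31).
Jun 27, 2286 → Jul 27, 2286: 30 days (June has 30).
Jul 27, 2286 → Aug 27, 2286: 31 days (July has 31).
Aug 27, 2286 → Sep 27, 2286: 31 days (August has 31).
Sep 27, 2286 → Oct 27, 2286: 30 days (September has 30).
Oct 27, 2286 → Nov 25, 2286: 29 days.
Total: 2525 days.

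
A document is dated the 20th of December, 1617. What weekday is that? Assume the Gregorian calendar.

Wednesday

Doomsday rule: the anchor day for the 1600s is Tuesday. For year 17: 17÷12 = 1 r 5, and 5÷4 = 1, so 1+5+1 = 7.
Tuesday + 7 ≡ Tuesday — that's 1617's doomsday.
In December the doomsday date is Dec 12.
Dec 20 is 8 days after Dec 12; 8 mod 7 = 1, so Tuesday + 1 = Wednesday.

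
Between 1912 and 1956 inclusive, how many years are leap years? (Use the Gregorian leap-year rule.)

12

Multiples of 4 in [1912,1956]: 12.
Of those, multiples of 100: 0 (not leap unless ÷400).
Multiples of 400: 0.
Leap years = 12 − 0 + 0 = 12.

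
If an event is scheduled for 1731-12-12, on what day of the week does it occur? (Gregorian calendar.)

Doomsday rule: the anchor day for the 1700s is Sunday. For year 31: 31÷12 = 2 r 7, and 7÷4 = 1, so 2+7+1 = 10.
Sunday + 10 ≡ Wednesday — that's 1731's doomsday.
In December the doomsday date is Dec 12.
Dec 12 is the doomsday itself: Wednesday.

Wednesday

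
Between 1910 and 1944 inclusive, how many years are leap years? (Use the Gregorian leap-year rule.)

9

Multiples of 4 in [1910,1944]: 9.
Of those, multiples of 100: 0 (not leap unless ÷400).
Multiples of 400: 0.
Leap years = 9 − 0 + 0 = 9.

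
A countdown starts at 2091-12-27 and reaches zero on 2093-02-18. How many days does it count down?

419

Dec 27, 2091 → Dec 27, 2092: 366 days (Feb 29, 2092 is in that span).
Dec 27, 2092 → Jan 27, 2093: 31 days (December has 31).
Jan 27, 2093 → Feb 18, 2093: 22 days.
Total: 419 days.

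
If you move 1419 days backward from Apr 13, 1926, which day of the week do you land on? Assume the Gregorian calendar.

First find the weekday of Apr 13, 1926. Doomsday rule: the anchor day for the 1900s is Wednesday. For year 26: 26÷12 = 2 r 2, and 2÷4 = 0, so 2+2+0 = 4.
Wednesday + 4 ≡ Sunday — that's 1926's doomsday.
In April the doomsday date is Apr 4.
Apr 13 is 9 days after Apr 4; 9 mod 7 = 2, so Sunday + 2 = Tuesday.
1419 mod 7 = 5, so 1419 days before a Tuesday is Tuesday − 5 = Thursday.

Thursday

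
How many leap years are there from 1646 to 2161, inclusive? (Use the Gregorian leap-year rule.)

125

Multiples of 4 in [1646,2161]: 129.
Of those, multiples of 100: 5 (not leap unless ÷400).
Multiples of 400: 1.
Leap years = 129 − 5 + 1 = 125.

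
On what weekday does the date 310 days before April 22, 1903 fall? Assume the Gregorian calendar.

First find the weekday of Apr 22, 1903. Doomsday rule: the anchor day for the 1900s is Wednesday. For year 03: 3÷12 = 0 r 3, and 3÷4 = 0, so 0+3+0 = 3.
Wednesday + 3 ≡ Saturday — that's 1903's doomsday.
In April the doomsday date is Apr 4.
Apr 22 is 18 days after Apr 4; 18 mod 7 = 4, so Saturday + 4 = Wednesday.
310 mod 7 = 2, so 310 days before a Wednesday is Wednesday − 2 = Monday.

Monday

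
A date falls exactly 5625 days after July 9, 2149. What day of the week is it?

First find the weekday of Jul 9, 2149. Doomsday rule: the anchor day for the 2100s is Sunday. For year 49: 49÷12 = 4 r 1, and 1÷4 = 0, so 4+1+0 = 5.
Sunday + 5 ≡ Friday — that's 2149's doomsday.
In July the doomsday date is Jul 11.
Jul 9 is 2 days before Jul 11; 2 mod 7 = 2, so Friday − 2 = Wednesday.
5625 mod 7 = 4, so 5625 days after a Wednesday is Wednesday + 4 = Sunday.

Sunday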